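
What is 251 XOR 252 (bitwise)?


0b11111011 ^ 0b11111100 = 0b111 = 7

7


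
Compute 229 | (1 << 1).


229 | (1 << 1) = 229 | 2 = 231

231


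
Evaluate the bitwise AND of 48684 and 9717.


0b1011111000101100 & 0b10010111110101 = 0b10010000100100 = 9252

9252


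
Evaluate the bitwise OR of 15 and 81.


0b1111 | 0b1010001 = 0b1011111 = 95

95


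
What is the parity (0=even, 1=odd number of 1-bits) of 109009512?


0b110011111110101101001101000 has 16 ones => parity 0

0


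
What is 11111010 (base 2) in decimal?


11111010 in decimal = 250

250


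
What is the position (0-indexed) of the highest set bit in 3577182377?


0b11010101001101110111100010101001. Highest set bit at position 31

31


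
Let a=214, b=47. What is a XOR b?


214 ^ 47 = 249

249


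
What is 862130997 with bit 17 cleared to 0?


862130997 & ~(1 << 17) = 861999925

861999925


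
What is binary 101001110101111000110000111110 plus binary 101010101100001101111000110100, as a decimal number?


101001110101111000110000111110 + 101010101100001101111000110100 = 1010100100010000110101001110010 = 1418226290

1418226290


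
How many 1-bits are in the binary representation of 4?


0b100 has 1 set bits

1


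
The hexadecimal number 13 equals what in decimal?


13 hex = 19 decimal

19


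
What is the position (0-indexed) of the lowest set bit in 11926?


0b10111010010110. Lowest set bit at position 1

1


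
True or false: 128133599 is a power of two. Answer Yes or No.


0b111101000110010100111011111. Multiple bits set => No

No


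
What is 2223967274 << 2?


0b10000100100011110000110000101010 << 2 = 0b1000010010001111000011000010101000 = 8895869096

8895869096


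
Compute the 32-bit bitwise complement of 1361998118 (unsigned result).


~0b1010001001011100111000100100110 = 0b10101110110100011000111011011001 = 2932969177 (32-bit unsigned)

2932969177


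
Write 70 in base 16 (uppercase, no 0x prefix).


70 = 46 hex

46


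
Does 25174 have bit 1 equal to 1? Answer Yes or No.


0b110001001010110, bit 1 = 1. Yes

Yes


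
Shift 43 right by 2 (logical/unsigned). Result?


0b101011 >> 2 = 0b1010 = 10

10


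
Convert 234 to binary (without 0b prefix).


234 = 11101010 in binary

11101010


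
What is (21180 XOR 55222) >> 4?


Step 1: 21180 ^ 55222 = 34058
Step 2: 34058 >> 4 = 2128

2128


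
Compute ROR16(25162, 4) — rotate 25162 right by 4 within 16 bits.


Rotate 0b110001001001010 right by 4 (16-bit) = 0b1010011000100100 = 42532

42532


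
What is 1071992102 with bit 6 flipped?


1071992102 ^ (1 << 6) = 1071992102 ^ 64 = 1071992166

1071992166


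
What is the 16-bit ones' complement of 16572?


16572 ^ 65535 = 48963

48963


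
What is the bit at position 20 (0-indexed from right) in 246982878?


0b1110101110001010100011011110, position 20 = 1

1


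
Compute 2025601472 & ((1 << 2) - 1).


2025601472 & 3 = 0

0


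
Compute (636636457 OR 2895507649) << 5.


Step 1: 636636457 | 2895507649 = 2918710761
Step 2: 2918710761 << 5 = 93398744352

93398744352


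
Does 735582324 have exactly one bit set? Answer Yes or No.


0b101011110110000001100001110100. Multiple bits set => No

No


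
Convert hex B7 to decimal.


B7 hex = 183 decimal

183


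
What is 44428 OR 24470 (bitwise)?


0b1010110110001100 | 0b101111110010110 = 0b1111111110011110 = 65438

65438


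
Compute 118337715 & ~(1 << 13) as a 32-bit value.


118337715 & ~(1 << 13) = 118329523

118329523


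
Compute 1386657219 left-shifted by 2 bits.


0b1010010101001101011010111000011 << 2 = 0b101001010100110101101011100001100 = 5546628876

5546628876


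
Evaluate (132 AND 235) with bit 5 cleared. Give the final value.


Step 1: 132 & 235 = 128
Step 2: 128 & ~(1 << 5) = 128

128


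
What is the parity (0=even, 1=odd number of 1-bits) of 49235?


0b1100000001010011 has 6 ones => parity 0

0


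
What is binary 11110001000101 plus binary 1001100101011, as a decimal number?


11110001000101 + 1001100101011 = 100111101110000 = 20336

20336


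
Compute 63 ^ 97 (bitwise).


0b111111 ^ 0b1100001 = 0b1011110 = 94

94


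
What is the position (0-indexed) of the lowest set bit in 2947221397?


0b10101111101010110000011110010101. Lowest set bit at position 0

0


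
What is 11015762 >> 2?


0b101010000001011001010010 >> 2 = 0b1010100000010110010100 = 2753940

2753940


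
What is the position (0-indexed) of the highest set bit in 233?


0b11101001. Highest set bit at position 7

7


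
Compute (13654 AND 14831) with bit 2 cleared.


Step 1: 13654 & 14831 = 12614
Step 2: 12614 & ~(1 << 2) = 12610

12610


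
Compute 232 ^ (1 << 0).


232 ^ (1 << 0) = 232 ^ 1 = 233

233


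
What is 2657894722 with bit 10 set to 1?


2657894722 | (1 << 10) = 2657894722 | 1024 = 2657895746

2657895746


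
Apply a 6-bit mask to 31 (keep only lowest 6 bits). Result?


31 & 63 = 31

31


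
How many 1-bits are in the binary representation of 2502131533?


0b10010101001000110111111101001101 has 18 set bits

18


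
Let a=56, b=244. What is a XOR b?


56 ^ 244 = 204

204


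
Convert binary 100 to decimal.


100 in decimal = 4

4


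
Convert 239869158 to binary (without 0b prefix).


239869158 = 1110010011000001110011100110 in binary

1110010011000001110011100110


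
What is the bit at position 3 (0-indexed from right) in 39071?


0b1001100010011111, position 3 = 1

1


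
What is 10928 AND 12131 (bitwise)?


0b10101010110000 & 0b10111101100011 = 0b10101000100000 = 10784

10784


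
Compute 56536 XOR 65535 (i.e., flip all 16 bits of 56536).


56536 ^ 65535 = 8999

8999


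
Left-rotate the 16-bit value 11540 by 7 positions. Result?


Rotate 0b10110100010100 left by 7 (16-bit) = 0b1000101000010110 = 35350

35350


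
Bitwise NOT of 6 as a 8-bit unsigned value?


~0b110 = 0b11111001 = 249 (8-bit unsigned)

249


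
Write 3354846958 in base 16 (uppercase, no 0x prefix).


3354846958 = C7F6E6EE hex

C7F6E6EE


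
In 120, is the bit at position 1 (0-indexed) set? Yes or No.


0b1111000, bit 1 = 0. No

No


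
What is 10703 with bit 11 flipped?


10703 ^ (1 << 11) = 10703 ^ 2048 = 8655

8655


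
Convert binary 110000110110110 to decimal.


110000110110110 in decimal = 25014

25014


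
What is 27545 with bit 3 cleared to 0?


27545 & ~(1 << 3) = 27537

27537


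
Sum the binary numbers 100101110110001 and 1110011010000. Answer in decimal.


100101110110001 + 1110011010000 = 110100010000001 = 26753

26753


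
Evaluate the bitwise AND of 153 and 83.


0b10011001 & 0b1010011 = 0b10001 = 17

17


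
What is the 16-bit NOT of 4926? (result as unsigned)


~0b1001100111110 = 0b1110110011000001 = 60609 (16-bit unsigned)

60609


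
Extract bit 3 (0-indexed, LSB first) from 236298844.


0b1110000101011010001001011100, position 3 = 1

1


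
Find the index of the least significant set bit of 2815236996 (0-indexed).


0b10100111110011010001101110000100. Lowest set bit at position 2

2


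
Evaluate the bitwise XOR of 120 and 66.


0b1111000 ^ 0b1000010 = 0b111010 = 58

58


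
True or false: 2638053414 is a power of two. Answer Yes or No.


0b10011101001111011000000000100110. Multiple bits set => No

No


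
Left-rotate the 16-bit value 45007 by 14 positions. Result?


Rotate 0b1010111111001111 left by 14 (16-bit) = 0b1110101111110011 = 60403

60403


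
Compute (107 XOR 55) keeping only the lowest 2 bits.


Step 1: 107 ^ 55 = 92
Step 2: 92 & 3 = 0

0


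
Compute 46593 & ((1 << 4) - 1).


46593 & 15 = 1

1


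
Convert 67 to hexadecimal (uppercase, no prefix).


67 = 43 hex

43


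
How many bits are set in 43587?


0b1010101001000011 has 7 set bits

7


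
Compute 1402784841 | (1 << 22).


1402784841 | (1 << 22) = 1402784841 | 4194304 = 1406979145

1406979145


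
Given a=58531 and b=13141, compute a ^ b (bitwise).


58531 ^ 13141 = 55286

55286


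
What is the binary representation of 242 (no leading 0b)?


242 = 11110010 in binary

11110010


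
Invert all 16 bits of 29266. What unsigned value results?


29266 ^ 65535 = 36269

36269


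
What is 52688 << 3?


0b1100110111010000 << 3 = 0b1100110111010000000 = 421504

421504


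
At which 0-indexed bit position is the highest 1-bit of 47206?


0b1011100001100110. Highest set bit at position 15

15


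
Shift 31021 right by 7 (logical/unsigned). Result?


0b111100100101101 >> 7 = 0b11110010 = 242

242


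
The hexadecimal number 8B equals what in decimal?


8B hex = 139 decimal

139


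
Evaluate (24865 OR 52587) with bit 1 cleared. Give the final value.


Step 1: 24865 | 52587 = 60779
Step 2: 60779 & ~(1 << 1) = 60777

60777


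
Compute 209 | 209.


0b11010001 | 0b11010001 = 0b11010001 = 209

209


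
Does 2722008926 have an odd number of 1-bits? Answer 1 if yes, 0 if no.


0b10100010001111101000111101011110 has 18 ones => parity 0

0


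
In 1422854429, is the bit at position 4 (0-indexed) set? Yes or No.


0b1010100110011110000100100011101, bit 4 = 1. Yes

Yes


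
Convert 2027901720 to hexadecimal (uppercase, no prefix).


2027901720 = 78DF5318 hex

78DF5318


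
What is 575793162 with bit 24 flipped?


575793162 ^ (1 << 24) = 575793162 ^ 16777216 = 592570378

592570378


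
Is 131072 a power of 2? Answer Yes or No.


0b100000000000000000. Only one bit set => Yes

Yes


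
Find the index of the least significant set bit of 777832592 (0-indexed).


0b101110010111001100100010010000. Lowest set bit at position 4

4


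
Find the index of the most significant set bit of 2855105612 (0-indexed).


0b10101010001011010111010001001100. Highest set bit at position 31

31


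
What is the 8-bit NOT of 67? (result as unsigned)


~0b1000011 = 0b10111100 = 188 (8-bit unsigned)

188


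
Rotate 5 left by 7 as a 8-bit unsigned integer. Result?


Rotate 0b101 left by 7 (8-bit) = 0b10000010 = 130

130


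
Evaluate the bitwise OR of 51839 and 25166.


0b1100101001111111 | 0b110001001001110 = 0b1110101001111111 = 60031

60031


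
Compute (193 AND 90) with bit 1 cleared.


Step 1: 193 & 90 = 64
Step 2: 64 & ~(1 << 1) = 64

64


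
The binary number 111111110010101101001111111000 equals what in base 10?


111111110010101101001111111000 in decimal = 1070257144

1070257144


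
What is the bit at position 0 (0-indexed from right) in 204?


0b11001100, position 0 = 0

0


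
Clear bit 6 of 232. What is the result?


232 & ~(1 << 6) = 168

168


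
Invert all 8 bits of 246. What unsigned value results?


246 ^ 255 = 9

9


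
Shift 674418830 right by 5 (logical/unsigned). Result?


0b101000001100101101000010001110 >> 5 = 0b1010000011001011010000100 = 21075588

21075588


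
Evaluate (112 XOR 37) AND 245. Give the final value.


Step 1: 112 ^ 37 = 85
Step 2: 85 & 245 = 85

85


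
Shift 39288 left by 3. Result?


0b1001100101111000 << 3 = 0b1001100101111000000 = 314304

314304


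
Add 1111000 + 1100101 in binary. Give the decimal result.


1111000 + 1100101 = 11011101 = 221

221


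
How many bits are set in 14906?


0b11101000111010 has 8 set bits

8


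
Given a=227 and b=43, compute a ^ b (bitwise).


227 ^ 43 = 200

200


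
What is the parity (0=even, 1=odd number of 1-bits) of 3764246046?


0b11100000010111011101011000011110 has 17 ones => parity 1

1


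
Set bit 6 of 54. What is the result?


54 | (1 << 6) = 54 | 64 = 118

118


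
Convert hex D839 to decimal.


D839 hex = 55353 decimal

55353


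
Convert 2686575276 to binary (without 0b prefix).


2686575276 = 10100000001000011110001010101100 in binary

10100000001000011110001010101100


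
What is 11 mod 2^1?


11 & 1 = 1

1


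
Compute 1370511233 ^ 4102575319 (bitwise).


0b1010001101100000101011110000001 ^ 0b11110100100010000101010011010111 = 0b10100101001110000000001101010110 = 2771911510

2771911510


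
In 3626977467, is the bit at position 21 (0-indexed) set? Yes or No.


0b11011000001011110100100010111011, bit 21 = 1. Yes

Yes


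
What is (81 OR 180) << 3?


Step 1: 81 | 180 = 245
Step 2: 245 << 3 = 1960

1960


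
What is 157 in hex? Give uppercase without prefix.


157 = 9D hex

9D


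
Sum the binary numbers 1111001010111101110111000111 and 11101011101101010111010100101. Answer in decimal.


1111001010111101110111000111 + 11101011101101010111010100101 = 101100101000101000110001101100 = 748850284

748850284


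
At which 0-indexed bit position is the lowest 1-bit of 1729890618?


0b1100111000111000000100100111010. Lowest set bit at position 1

1


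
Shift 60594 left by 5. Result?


0b1110110010110010 << 5 = 0b111011001011001000000 = 1939008

1939008


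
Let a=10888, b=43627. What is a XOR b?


10888 ^ 43627 = 32995

32995


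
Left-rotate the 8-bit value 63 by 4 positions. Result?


Rotate 0b111111 left by 4 (8-bit) = 0b11110011 = 243

243


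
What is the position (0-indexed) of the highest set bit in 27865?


0b110110011011001. Highest set bit at position 14

14


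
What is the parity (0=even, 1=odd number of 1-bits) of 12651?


0b11000101101011 has 8 ones => parity 0

0


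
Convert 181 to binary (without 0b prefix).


181 = 10110101 in binary

10110101


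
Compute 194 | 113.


0b11000010 | 0b1110001 = 0b11110011 = 243

243


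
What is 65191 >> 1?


0b1111111010100111 >> 1 = 0b111111101010011 = 32595

32595


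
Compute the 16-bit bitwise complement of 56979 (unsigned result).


~0b1101111010010011 = 0b10000101101100 = 8556 (16-bit unsigned)

8556


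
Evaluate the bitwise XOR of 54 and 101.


0b110110 ^ 0b1100101 = 0b1010011 = 83

83


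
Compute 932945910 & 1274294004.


0b110111100110111001111111110110 & 0b1001011111101000010111011110100 = 0b11100100000000111011110100 = 59772660

59772660


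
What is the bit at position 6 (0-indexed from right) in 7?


0b111, position 6 = 0

0


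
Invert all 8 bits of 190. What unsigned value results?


190 ^ 255 = 65

65


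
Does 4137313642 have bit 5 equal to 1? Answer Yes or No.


0b11110110100110100110010101101010, bit 5 = 1. Yes

Yes


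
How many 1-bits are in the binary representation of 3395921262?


0b11001010011010011010010101101110 has 17 set bits

17


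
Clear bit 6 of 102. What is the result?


102 & ~(1 << 6) = 38

38


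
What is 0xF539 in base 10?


F539 hex = 62777 decimal

62777


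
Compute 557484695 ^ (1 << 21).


557484695 ^ (1 << 21) = 557484695 ^ 2097152 = 555387543

555387543


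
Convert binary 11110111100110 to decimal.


11110111100110 in decimal = 15846

15846


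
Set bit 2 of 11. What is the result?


11 | (1 << 2) = 11 | 4 = 15

15


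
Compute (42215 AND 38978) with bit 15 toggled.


Step 1: 42215 & 38978 = 32834
Step 2: 32834 ^ (1 << 15) = 32834 ^ 32768 = 66

66


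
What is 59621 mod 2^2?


59621 & 3 = 1

1


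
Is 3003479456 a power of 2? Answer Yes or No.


0b10110011000001010111010110100000. Multiple bits set => No

No


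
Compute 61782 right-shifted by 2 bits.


0b1111000101010110 >> 2 = 0b11110001010101 = 15445

15445


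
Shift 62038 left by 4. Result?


0b1111001001010110 << 4 = 0b11110010010101100000 = 992608

992608


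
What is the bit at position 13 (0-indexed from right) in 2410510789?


0b10001111101011010111100111000101, position 13 = 1

1


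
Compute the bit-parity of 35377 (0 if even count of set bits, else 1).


0b1000101000110001 has 6 ones => parity 0

0


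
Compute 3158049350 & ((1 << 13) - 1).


3158049350 & 8191 = 582

582


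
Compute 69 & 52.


0b1000101 & 0b110100 = 0b100 = 4

4


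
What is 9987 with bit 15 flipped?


9987 ^ (1 << 15) = 9987 ^ 32768 = 42755

42755


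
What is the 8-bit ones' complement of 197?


197 ^ 255 = 58

58


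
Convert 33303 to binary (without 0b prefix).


33303 = 1000001000010111 in binary

1000001000010111


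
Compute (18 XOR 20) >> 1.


Step 1: 18 ^ 20 = 6
Step 2: 6 >> 1 = 3

3


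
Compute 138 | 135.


0b10001010 | 0b10000111 = 0b10001111 = 143

143


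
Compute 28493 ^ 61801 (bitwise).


0b110111101001101 ^ 0b1111000101101001 = 0b1001111000100100 = 40484

40484


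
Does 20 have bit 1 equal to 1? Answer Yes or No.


0b10100, bit 1 = 0. No

No


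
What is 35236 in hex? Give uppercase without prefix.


35236 = 89A4 hex

89A4


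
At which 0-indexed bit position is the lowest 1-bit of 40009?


0b1001110001001001. Lowest set bit at position 0

0


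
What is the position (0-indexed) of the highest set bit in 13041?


0b11001011110001. Highest set bit at position 13

13


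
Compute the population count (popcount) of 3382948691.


0b11001001101000111011001101010011 has 17 set bits

17


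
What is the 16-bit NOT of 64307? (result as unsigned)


~0b1111101100110011 = 0b10011001100 = 1228 (16-bit unsigned)

1228


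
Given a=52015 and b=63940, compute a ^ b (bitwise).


52015 ^ 63940 = 13035

13035


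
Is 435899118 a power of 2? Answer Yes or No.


0b11001111110110100101011101110. Multiple bits set => No

No


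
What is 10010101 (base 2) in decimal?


10010101 in decimal = 149

149


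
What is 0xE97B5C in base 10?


E97B5C hex = 15301468 decimal

15301468


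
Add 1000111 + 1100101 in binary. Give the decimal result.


1000111 + 1100101 = 10101100 = 172

172


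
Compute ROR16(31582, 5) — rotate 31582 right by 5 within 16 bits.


Rotate 0b111101101011110 right by 5 (16-bit) = 0b1111001111011010 = 62426

62426


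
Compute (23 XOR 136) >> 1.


Step 1: 23 ^ 136 = 159
Step 2: 159 >> 1 = 79

79


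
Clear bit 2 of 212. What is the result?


212 & ~(1 << 2) = 208

208


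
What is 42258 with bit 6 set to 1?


42258 | (1 << 6) = 42258 | 64 = 42322

42322


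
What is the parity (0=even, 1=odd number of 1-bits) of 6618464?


0b11001001111110101100000 has 12 ones => parity 0

0


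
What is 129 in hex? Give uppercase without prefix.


129 = 81 hex

81


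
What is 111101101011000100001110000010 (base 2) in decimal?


111101101011000100001110000010 in decimal = 1034699650

1034699650


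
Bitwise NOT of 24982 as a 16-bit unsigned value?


~0b110000110010110 = 0b1001111001101001 = 40553 (16-bit unsigned)

40553


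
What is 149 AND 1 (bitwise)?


0b10010101 & 0b1 = 0b1 = 1

1


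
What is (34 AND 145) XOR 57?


Step 1: 34 & 145 = 0
Step 2: 0 ^ 57 = 57

57


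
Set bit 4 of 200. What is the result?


200 | (1 << 4) = 200 | 16 = 216

216


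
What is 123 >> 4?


0b1111011 >> 4 = 0b111 = 7

7


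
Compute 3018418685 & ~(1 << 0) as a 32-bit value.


3018418685 & ~(1 << 0) = 3018418684

3018418684


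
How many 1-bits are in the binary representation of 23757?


0b101110011001101 has 9 set bits

9


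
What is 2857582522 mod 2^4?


2857582522 & 15 = 10

10


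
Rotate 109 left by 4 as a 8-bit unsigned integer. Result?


Rotate 0b1101101 left by 4 (8-bit) = 0b11010110 = 214

214


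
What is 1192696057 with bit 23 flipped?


1192696057 ^ (1 << 23) = 1192696057 ^ 8388608 = 1201084665

1201084665


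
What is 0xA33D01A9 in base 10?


A33D01A9 hex = 2738684329 decimal

2738684329


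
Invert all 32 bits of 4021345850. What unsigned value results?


4021345850 ^ 4294967295 = 273621445

273621445


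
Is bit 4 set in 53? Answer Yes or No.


0b110101, bit 4 = 1. Yes

Yes


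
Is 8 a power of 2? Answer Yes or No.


0b1000. Only one bit set => Yes

Yes


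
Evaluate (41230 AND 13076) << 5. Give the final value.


Step 1: 41230 & 13076 = 8452
Step 2: 8452 << 5 = 270464

270464


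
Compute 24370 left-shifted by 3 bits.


0b101111100110010 << 3 = 0b101111100110010000 = 194960

194960


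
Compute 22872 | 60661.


0b101100101011000 | 0b1110110011110101 = 0b1111110111111101 = 65021

65021


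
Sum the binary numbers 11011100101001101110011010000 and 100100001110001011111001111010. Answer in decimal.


11011100101001101110011010000 + 100100001110001011111001111010 = 111111110011011001101101001010 = 1070439242

1070439242


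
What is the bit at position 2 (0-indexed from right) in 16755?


0b100000101110011, position 2 = 0

0


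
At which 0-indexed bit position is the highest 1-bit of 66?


0b1000010. Highest set bit at position 6

6


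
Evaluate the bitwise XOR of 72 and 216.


0b1001000 ^ 0b11011000 = 0b10010000 = 144

144


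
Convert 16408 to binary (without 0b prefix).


16408 = 100000000011000 in binary

100000000011000


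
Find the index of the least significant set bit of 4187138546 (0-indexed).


0b11111001100100101010100111110010. Lowest set bit at position 1

1


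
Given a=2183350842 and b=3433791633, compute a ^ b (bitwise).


2183350842 ^ 3433791633 = 1317587627

1317587627


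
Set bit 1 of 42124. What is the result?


42124 | (1 << 1) = 42124 | 2 = 42126

42126


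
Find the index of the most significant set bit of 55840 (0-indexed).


0b1101101000100000. Highest set bit at position 15

15


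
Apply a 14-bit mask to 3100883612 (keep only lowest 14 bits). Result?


3100883612 & 16383 = 15004

15004


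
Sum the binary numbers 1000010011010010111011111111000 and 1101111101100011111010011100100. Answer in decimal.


1000010011010010111011111111000 + 1101111101100011111010011100100 = 10110010000110110110110011011100 = 2988141788

2988141788


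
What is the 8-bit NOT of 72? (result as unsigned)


~0b1001000 = 0b10110111 = 183 (8-bit unsigned)

183


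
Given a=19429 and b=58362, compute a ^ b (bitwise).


19429 ^ 58362 = 43039

43039


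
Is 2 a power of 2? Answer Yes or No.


0b10. Only one bit set => Yes

Yes


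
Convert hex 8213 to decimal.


8213 hex = 33299 decimal

33299


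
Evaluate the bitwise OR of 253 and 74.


0b11111101 | 0b1001010 = 0b11111111 = 255

255


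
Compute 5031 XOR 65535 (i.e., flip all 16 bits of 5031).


5031 ^ 65535 = 60504

60504


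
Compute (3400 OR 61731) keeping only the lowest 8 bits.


Step 1: 3400 | 61731 = 64875
Step 2: 64875 & 255 = 107

107


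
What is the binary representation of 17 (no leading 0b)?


17 = 10001 in binary

10001


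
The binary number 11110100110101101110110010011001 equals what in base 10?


11110100110101101110110010011001 in decimal = 4107725977

4107725977


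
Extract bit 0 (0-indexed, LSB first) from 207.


0b11001111, position 0 = 1

1


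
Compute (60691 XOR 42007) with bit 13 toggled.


Step 1: 60691 ^ 42007 = 18692
Step 2: 18692 ^ (1 << 13) = 18692 ^ 8192 = 26884

26884


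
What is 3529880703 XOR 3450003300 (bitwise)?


0b11010010011001011011010001111111 ^ 0b11001101101000101101111101100100 = 0b11111110001110110101100011011 = 533162779

533162779


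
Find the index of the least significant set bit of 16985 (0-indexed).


0b100001001011001. Lowest set bit at position 0

0


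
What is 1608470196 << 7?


0b1011111110111110100111010110100 << 7 = 0b10111111101111101001110101101000000000 = 205884185088

205884185088


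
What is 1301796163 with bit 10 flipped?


1301796163 ^ (1 << 10) = 1301796163 ^ 1024 = 1301795139

1301795139


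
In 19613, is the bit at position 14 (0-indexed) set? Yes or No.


0b100110010011101, bit 14 = 1. Yes

Yes


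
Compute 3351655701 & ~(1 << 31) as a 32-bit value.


3351655701 & ~(1 << 31) = 1204172053

1204172053


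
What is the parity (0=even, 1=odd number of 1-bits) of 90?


0b1011010 has 4 ones => parity 0

0


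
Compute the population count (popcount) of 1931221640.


0b1110011000111000001101010001000 has 13 set bits

13


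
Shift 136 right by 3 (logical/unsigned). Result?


0b10001000 >> 3 = 0b10001 = 17

17


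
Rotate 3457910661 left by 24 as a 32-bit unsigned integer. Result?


Rotate 0b11001110000110111000011110000101 left by 24 (32-bit) = 0b10000101110011100001101110000111 = 2244877191

2244877191


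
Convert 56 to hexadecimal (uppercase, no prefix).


56 = 38 hex

38


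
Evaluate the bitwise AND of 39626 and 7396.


0b1001101011001010 & 0b1110011100100 = 0b1100011000000 = 6336

6336


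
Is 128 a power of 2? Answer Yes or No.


0b10000000. Only one bit set => Yes

Yes


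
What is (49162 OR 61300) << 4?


Step 1: 49162 | 61300 = 61310
Step 2: 61310 << 4 = 980960

980960


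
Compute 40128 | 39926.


0b1001110011000000 | 0b1001101111110110 = 0b1001111111110110 = 40950

40950


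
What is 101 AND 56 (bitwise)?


0b1100101 & 0b111000 = 0b100000 = 32

32


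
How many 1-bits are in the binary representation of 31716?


0b111101111100100 has 10 set bits

10


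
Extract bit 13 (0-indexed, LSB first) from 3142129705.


0b10111011010010010001100000101001, position 13 = 0

0


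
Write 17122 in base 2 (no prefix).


17122 = 100001011100010 in binary

100001011100010


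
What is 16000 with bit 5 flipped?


16000 ^ (1 << 5) = 16000 ^ 32 = 16032

16032


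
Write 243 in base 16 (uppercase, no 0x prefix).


243 = F3 hex

F3


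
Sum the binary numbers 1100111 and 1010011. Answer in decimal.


1100111 + 1010011 = 10111010 = 186

186


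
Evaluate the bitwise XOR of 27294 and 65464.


0b110101010011110 ^ 0b1111111110111000 = 0b1001010100100110 = 38182

38182


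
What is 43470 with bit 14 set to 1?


43470 | (1 << 14) = 43470 | 16384 = 59854

59854


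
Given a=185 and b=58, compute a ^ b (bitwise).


185 ^ 58 = 131

131


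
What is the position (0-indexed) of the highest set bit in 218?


0b11011010. Highest set bit at position 7

7


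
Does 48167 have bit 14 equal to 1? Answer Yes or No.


0b1011110000100111, bit 14 = 0. No

No


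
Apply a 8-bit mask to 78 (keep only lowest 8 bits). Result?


78 & 255 = 78

78


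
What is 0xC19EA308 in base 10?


C19EA308 hex = 3248399112 decimal

3248399112


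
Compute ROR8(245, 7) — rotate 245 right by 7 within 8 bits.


Rotate 0b11110101 right by 7 (8-bit) = 0b11101011 = 235

235


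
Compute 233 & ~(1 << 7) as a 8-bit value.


233 & ~(1 << 7) = 105

105


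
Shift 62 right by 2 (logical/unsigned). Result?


0b111110 >> 2 = 0b1111 = 15

15


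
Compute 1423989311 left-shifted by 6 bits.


0b1010100111000000101101000111111 << 6 = 0b1010100111000000101101000111111000000 = 91135315904

91135315904


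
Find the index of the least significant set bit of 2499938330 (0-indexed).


0b10010101000000100000100000011010. Lowest set bit at position 1

1


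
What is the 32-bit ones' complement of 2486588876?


2486588876 ^ 4294967295 = 1808378419

1808378419


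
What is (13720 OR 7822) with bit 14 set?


Step 1: 13720 | 7822 = 16286
Step 2: 16286 | (1 << 14) = 16286 | 16384 = 32670

32670


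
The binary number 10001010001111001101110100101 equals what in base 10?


10001010001111001101110100101 in decimal = 289905573

289905573


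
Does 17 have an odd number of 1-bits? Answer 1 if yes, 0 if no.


0b10001 has 2 ones => parity 0

0


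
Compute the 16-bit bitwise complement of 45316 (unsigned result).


~0b1011000100000100 = 0b100111011111011 = 20219 (16-bit unsigned)

20219


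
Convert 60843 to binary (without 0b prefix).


60843 = 1110110110101011 in binary

1110110110101011


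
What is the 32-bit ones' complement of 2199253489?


2199253489 ^ 4294967295 = 2095713806

2095713806


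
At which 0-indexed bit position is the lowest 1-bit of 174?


0b10101110. Lowest set bit at position 1

1


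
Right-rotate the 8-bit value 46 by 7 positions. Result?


Rotate 0b101110 right by 7 (8-bit) = 0b1011100 = 92

92


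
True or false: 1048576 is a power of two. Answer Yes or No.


0b100000000000000000000. Only one bit set => Yes

Yes


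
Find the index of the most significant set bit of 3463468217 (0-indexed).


0b11001110011100000101010010111001. Highest set bit at position 31

31


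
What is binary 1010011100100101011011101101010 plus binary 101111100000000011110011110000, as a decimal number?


1010011100100101011011101101010 + 101111100000000011110011110000 = 10000011000100101111010001011010 = 2199057498

2199057498


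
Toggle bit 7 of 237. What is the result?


237 ^ (1 << 7) = 237 ^ 128 = 109

109


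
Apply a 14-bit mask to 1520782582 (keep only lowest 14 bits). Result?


1520782582 & 16383 = 3318

3318


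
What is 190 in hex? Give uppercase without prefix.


190 = BE hex

BE


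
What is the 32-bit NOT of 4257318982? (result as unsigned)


~0b11111101110000011000100001000110 = 0b10001111100111011110111001 = 37648313 (32-bit unsigned)

37648313


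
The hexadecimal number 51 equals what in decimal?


51 hex = 81 decimal

81


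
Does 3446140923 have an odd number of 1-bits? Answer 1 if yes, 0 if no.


0b11001101011001111110111111111011 has 24 ones => parity 0

0


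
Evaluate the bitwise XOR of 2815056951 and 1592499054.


0b10100111110010100101110000110111 ^ 0b1011110111010111001101101101110 = 0b11111001001000011100011101011001 = 4179740505

4179740505


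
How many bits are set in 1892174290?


0b1110000110010000100100111010010 has 13 set bits

13


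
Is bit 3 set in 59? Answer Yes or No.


0b111011, bit 3 = 1. Yes

Yes


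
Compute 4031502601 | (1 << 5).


4031502601 | (1 << 5) = 4031502601 | 32 = 4031502633

4031502633


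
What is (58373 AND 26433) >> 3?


Step 1: 58373 & 26433 = 25601
Step 2: 25601 >> 3 = 3200

3200


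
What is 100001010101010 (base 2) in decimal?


100001010101010 in decimal = 17066

17066


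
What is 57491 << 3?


0b1110000010010011 << 3 = 0b1110000010010011000 = 459928

459928


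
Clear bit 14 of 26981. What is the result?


26981 & ~(1 << 14) = 10597

10597


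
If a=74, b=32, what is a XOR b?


74 ^ 32 = 106

106


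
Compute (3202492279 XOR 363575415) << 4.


Step 1: 3202492279 ^ 363575415 = 2873728768
Step 2: 2873728768 << 4 = 45979660288

45979660288


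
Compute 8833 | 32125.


0b10001010000001 | 0b111110101111101 = 0b111111111111101 = 32765

32765


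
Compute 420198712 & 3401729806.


0b11001000010111011100100111000 & 0b11001010110000100100011100001110 = 0b1000000000100000000100001000 = 134349064

134349064


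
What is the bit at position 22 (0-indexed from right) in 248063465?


0b1110110010010010010111101001, position 22 = 1

1


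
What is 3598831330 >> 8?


0b11010110100000011100111011100010 >> 8 = 0b110101101000000111001110 = 14057934

14057934


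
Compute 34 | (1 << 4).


34 | (1 << 4) = 34 | 16 = 50

50


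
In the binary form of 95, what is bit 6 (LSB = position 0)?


0b1011111, position 6 = 1

1


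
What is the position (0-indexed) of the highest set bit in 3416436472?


0b11001011101000101010111011111000. Highest set bit at position 31

31


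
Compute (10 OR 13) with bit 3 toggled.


Step 1: 10 | 13 = 15
Step 2: 15 ^ (1 << 3) = 15 ^ 8 = 7

7


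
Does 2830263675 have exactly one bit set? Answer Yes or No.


0b10101000101100100110010101111011. Multiple bits set => No

No


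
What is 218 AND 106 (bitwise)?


0b11011010 & 0b1101010 = 0b1001010 = 74

74


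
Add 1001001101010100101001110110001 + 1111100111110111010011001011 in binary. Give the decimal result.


1001001101010100101001110110001 + 1111100111110111010011001011 = 1011001010010011100100001111100 = 1498007676

1498007676


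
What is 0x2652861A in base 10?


2652861A hex = 642942490 decimal

642942490


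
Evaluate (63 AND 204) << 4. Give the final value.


Step 1: 63 & 204 = 12
Step 2: 12 << 4 = 192

192


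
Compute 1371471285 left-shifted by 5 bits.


0b1010001101111101111110110110101 << 5 = 0b101000110111110111111011011010100000 = 43887081120

43887081120


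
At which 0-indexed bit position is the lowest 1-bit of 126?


0b1111110. Lowest set bit at position 1

1


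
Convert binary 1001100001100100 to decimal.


1001100001100100 in decimal = 39012

39012


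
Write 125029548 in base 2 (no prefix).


125029548 = 111011100111100110010101100 in binary

111011100111100110010101100


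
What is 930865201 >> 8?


0b110111011110111110000000110001 >> 8 = 0b1101110111101111100000 = 3636192

3636192


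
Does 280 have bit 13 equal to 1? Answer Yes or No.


0b100011000, bit 13 = 0. No

No


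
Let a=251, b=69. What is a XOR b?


251 ^ 69 = 190

190


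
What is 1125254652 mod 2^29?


1125254652 & 536870911 = 51512828

51512828


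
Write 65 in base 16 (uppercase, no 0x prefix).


65 = 41 hex

41


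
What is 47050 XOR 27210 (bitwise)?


0b1011011111001010 ^ 0b110101001001010 = 0b1101110110000000 = 56704

56704


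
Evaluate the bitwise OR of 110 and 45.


0b1101110 | 0b101101 = 0b1101111 = 111

111


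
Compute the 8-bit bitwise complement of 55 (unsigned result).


~0b110111 = 0b11001000 = 200 (8-bit unsigned)

200


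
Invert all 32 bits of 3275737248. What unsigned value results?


3275737248 ^ 4294967295 = 1019230047

1019230047


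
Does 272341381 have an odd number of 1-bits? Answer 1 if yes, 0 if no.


0b10000001110111001100110000101 has 13 ones => parity 1

1


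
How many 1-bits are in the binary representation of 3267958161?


0b11000010110010010001010110010001 has 13 set bits

13


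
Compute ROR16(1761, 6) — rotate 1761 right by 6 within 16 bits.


Rotate 0b11011100001 right by 6 (16-bit) = 0b1000010000011011 = 33819

33819


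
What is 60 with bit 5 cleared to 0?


60 & ~(1 << 5) = 28

28


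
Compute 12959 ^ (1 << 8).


12959 ^ (1 << 8) = 12959 ^ 256 = 13215

13215


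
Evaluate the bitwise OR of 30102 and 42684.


0b111010110010110 | 0b1010011010111100 = 0b1111011110111110 = 63422

63422


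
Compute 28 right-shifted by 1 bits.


0b11100 >> 1 = 0b1110 = 14

14


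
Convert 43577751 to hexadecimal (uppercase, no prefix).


43577751 = 298F197 hex

298F197


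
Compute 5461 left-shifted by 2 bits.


0b1010101010101 << 2 = 0b101010101010100 = 21844

21844


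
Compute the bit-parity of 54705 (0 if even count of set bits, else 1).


0b1101010110110001 has 9 ones => parity 1

1


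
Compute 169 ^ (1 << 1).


169 ^ (1 << 1) = 169 ^ 2 = 171

171


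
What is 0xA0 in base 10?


A0 hex = 160 decimal

160


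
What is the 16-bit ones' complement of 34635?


34635 ^ 65535 = 30900

30900


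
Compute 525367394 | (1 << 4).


525367394 | (1 << 4) = 525367394 | 16 = 525367410

525367410


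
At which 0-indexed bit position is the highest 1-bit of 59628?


0b1110100011101100. Highest set bit at position 15

15


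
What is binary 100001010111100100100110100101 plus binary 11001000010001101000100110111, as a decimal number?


100001010111100100100110100101 + 11001000010001101000100110111 = 111010011001110001101011011100 = 979835612

979835612


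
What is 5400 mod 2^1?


5400 & 1 = 0

0


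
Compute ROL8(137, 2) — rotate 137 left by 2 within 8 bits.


Rotate 0b10001001 left by 2 (8-bit) = 0b100110 = 38

38


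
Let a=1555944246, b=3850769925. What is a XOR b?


1555944246 ^ 3850769925 = 3107702067

3107702067


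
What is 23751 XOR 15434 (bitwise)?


0b101110011000111 ^ 0b11110001001010 = 0b110000010001101 = 24717

24717


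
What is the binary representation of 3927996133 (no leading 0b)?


3927996133 = 11101010001000000111011011100101 in binary

11101010001000000111011011100101


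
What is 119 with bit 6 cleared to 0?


119 & ~(1 << 6) = 55

55


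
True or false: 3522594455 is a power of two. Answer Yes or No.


0b11010001111101101000011010010111. Multiple bits set => No

No


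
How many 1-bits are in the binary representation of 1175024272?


0b1000110000010010111001010010000 has 11 set bits

11


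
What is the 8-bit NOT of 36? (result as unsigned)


~0b100100 = 0b11011011 = 219 (8-bit unsigned)

219


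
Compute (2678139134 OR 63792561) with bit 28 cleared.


Step 1: 2678139134 | 63792561 = 2683137535
Step 2: 2683137535 & ~(1 << 28) = 2414702079

2414702079


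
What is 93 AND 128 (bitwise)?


0b1011101 & 0b10000000 = 0b0 = 0

0


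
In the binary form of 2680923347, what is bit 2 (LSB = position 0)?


0b10011111110010111010010011010011, position 2 = 0

0


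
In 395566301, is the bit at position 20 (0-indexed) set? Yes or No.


0b10111100100111101110011011101, bit 20 = 1. Yes

Yes


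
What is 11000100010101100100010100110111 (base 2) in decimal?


11000100010101100100010100110111 in decimal = 3293988151

3293988151


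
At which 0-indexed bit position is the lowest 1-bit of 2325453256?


0b10001010100110111001100111001000. Lowest set bit at position 3

3


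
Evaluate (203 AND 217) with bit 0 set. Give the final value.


Step 1: 203 & 217 = 201
Step 2: 201 | (1 << 0) = 201 | 1 = 201

201


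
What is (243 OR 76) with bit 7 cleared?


Step 1: 243 | 76 = 255
Step 2: 255 & ~(1 << 7) = 127

127


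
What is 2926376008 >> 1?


0b10101110011011001111010001001000 >> 1 = 0b1010111001101100111101000100100 = 1463188004

1463188004


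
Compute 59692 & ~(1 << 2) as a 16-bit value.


59692 & ~(1 << 2) = 59688

59688


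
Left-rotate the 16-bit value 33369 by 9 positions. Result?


Rotate 0b1000001001011001 left by 9 (16-bit) = 0b1011001100000100 = 45828

45828


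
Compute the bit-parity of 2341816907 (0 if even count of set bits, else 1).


0b10001011100101010100101001001011 has 15 ones => parity 1

1


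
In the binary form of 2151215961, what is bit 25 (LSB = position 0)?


0b10000000001110001111001101011001, position 25 = 0

0


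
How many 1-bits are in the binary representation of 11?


0b1011 has 3 set bits

3


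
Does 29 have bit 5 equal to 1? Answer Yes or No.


0b11101, bit 5 = 0. No

No


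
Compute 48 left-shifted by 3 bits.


0b110000 << 3 = 0b110000000 = 384

384


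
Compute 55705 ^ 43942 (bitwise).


0b1101100110011001 ^ 0b1010101110100110 = 0b111001000111111 = 29247

29247


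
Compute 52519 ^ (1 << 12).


52519 ^ (1 << 12) = 52519 ^ 4096 = 56615

56615


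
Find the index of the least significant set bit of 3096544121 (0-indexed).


0b10111000100100011000001101111001. Lowest set bit at position 0

0


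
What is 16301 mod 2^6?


16301 & 63 = 45

45
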